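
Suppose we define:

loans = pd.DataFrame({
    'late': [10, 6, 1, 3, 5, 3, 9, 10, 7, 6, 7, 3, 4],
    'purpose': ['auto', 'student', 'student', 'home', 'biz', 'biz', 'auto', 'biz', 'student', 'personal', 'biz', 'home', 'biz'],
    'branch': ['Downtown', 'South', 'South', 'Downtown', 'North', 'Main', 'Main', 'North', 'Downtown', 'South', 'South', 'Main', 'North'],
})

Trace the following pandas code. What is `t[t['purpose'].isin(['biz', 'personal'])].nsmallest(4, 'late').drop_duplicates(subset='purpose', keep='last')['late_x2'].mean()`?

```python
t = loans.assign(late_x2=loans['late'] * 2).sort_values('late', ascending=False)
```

11.0

add column late_x2 = loans['late'] * 2:
    late   purpose    branch  late_x2
0     10      auto  Downtown       20
1      6   student     South       12
2      1   student     South        2
3      3      home  Downtown        6
4      5       biz     North       10
5      3       biz      Main        6
6      9      auto      Main       18
7     10       biz     North       20
8      7   student  Downtown       14
9      6  personal     South       12
10     7       biz     South       14
11     3      home      Main        6
12     4       biz     North        8
sort by late descending:
    late   purpose    branch  late_x2
0     10      auto  Downtown       20
7     10       biz     North       20
6      9      auto      Main       18
8      7   student  Downtown       14
10     7       biz     South       14
1      6   student     South       12
9      6  personal     South       12
4      5       biz     North       10
12     4       biz     North        8
3      3      home  Downtown        6
5      3       biz      Main        6
11     3      home      Main        6
2      1   student     South        2
filter rows where purpose in ['biz', 'personal']:
    late   purpose branch  late_x2
7     10       biz  North       20
10     7       biz  South       14
9      6  personal  South       12
4      5       biz  North       10
12     4       biz  North        8
5      3       biz   Main        6
take 4 rows with smallest late:
    late   purpose branch  late_x2
5      3       biz   Main        6
12     4       biz  North        8
4      5       biz  North       10
9      6  personal  South       12
drop duplicate purpose (keep=last):
   late   purpose branch  late_x2
4     5       biz  North       10
9     6  personal  South       12
Finally, mean of column 'late_x2' = 11.0.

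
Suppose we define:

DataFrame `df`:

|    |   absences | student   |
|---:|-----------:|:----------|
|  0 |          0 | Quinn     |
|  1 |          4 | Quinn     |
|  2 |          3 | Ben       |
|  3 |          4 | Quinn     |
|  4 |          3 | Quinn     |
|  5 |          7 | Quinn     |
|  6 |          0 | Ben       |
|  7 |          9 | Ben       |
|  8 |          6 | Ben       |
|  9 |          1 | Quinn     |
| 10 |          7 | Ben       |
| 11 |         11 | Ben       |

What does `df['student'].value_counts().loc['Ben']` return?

value_counts of student:
student
Quinn    6
Ben      6
Name: count, dtype: int64

6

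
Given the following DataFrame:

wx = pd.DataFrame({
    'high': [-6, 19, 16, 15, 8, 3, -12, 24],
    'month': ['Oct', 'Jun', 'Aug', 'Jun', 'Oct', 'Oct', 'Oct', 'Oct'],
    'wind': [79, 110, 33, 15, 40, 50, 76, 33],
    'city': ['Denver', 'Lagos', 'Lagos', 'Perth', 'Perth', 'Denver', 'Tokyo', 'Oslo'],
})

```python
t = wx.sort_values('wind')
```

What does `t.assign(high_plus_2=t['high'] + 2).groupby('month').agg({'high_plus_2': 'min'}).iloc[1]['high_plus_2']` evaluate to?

sort by wind:
   high month  wind    city
3    15   Jun    15   Perth
2    16   Aug    33   Lagos
7    24   Oct    33    Oslo
4     8   Oct    40   Perth
5     3   Oct    50  Denver
6   -12   Oct    76   Tokyo
0    -6   Oct    79  Denver
1    19   Jun   110   Lagos
add column high_plus_2 = t['high'] + 2:
   high month  wind    city  high_plus_2
3    15   Jun    15   Perth           17
2    16   Aug    33   Lagos           18
7    24   Oct    33    Oslo           26
4     8   Oct    40   Perth           10
5     3   Oct    50  Denver            5
6   -12   Oct    76   Tokyo          -10
0    -6   Oct    79  Denver           -4
1    19   Jun   110   Lagos           21
group by month, min of high_plus_2:
       high_plus_2
month             
Aug             18
Jun             17
Oct            -10
Hence 17.

17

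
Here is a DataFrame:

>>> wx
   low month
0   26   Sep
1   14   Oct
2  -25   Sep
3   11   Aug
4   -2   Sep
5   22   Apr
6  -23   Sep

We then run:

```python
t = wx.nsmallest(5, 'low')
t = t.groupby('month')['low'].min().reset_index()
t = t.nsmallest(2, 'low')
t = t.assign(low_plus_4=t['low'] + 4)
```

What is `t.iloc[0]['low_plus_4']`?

-21

take 5 rows with smallest low:
   low month
2  -25   Sep
6  -23   Sep
4   -2   Sep
3   11   Aug
1   14   Oct
group by month, min of low:
month
Aug    11
Oct    14
Sep   -25
Name: low, dtype: int64
reset_index():
  month  low
0   Aug   11
1   Oct   14
2   Sep  -25
take 2 rows with smallest low:
  month  low
2   Sep  -25
0   Aug   11
add column low_plus_4 = t['low'] + 4:
  month  low  low_plus_4
2   Sep  -25         -21
0   Aug   11          15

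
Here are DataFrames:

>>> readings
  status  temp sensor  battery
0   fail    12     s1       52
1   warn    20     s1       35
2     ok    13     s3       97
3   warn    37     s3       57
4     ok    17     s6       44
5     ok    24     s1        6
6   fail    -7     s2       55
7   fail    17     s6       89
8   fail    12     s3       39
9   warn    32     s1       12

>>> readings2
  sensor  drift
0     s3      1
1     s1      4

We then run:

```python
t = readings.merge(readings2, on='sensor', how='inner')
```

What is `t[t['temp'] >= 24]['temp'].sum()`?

93

merge on 'sensor' (how='inner') → 7 rows:
  status  temp sensor  battery  drift
0   fail    12     s1       52      4
1   warn    20     s1       35      4
2     ok    13     s3       97      1
3   warn    37     s3       57      1
4     ok    24     s1        6      4
5   fail    12     s3       39      1
6   warn    32     s1       12      4
filter rows where temp >= 24:
  status  temp sensor  battery  drift
3   warn    37     s3       57      1
4     ok    24     s1        6      4
6   warn    32     s1       12      4
Finally, sum of column 'temp' = 93.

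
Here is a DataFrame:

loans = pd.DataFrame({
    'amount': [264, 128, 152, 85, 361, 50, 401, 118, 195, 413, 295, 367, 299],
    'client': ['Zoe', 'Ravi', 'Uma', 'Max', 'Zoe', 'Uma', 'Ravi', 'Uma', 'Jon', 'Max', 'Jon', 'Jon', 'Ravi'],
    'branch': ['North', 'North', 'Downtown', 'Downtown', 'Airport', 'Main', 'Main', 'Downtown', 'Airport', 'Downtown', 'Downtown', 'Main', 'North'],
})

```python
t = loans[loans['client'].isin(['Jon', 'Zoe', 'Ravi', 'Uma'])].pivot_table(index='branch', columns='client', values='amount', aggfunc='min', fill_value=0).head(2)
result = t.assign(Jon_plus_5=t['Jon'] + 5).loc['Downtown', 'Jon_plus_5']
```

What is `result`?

300

filter rows where client in ['Jon', 'Zoe', 'Ravi', 'Uma']:
    amount client    branch
0      264    Zoe     North
1      128   Ravi     North
2      152    Uma  Downtown
4      361    Zoe   Airport
5       50    Uma      Main
6      401   Ravi      Main
7      118    Uma  Downtown
8      195    Jon   Airport
10     295    Jon  Downtown
11     367    Jon      Main
12     299   Ravi     North
pivot: rows=branch, cols=client, min(amount):
client    Jon  Ravi  Uma  Zoe
branch                       
Airport   195     0    0  361
Downtown  295     0  118    0
Main      367   401   50    0
North       0   128    0  264
take first 2 rows:
client    Jon  Ravi  Uma  Zoe
branch                       
Airport   195     0    0  361
Downtown  295     0  118    0
add column Jon_plus_5 = t['Jon'] + 5:
client    Jon  Ravi  Uma  Zoe  Jon_plus_5
branch                                   
Airport   195     0    0  361         200
Downtown  295     0  118    0         300
Reading off the value at row 'Downtown', column 'Jon_plus_5', we get 300.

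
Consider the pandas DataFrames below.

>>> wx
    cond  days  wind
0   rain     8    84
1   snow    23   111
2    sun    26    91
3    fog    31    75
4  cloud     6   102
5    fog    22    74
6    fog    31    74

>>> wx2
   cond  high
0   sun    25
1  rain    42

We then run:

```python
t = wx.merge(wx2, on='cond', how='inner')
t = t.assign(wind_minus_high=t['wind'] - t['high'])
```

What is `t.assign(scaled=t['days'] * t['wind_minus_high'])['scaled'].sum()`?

2052

merge on 'cond' (how='inner') → 2 rows:
   cond  days  wind  high
0  rain     8    84    42
1   sun    26    91    25
add column wind_minus_high = t['wind'] - t['high']:
   cond  days  wind  high  wind_minus_high
0  rain     8    84    42               42
1   sun    26    91    25               66
add column scaled = t['days'] * t['wind_minus_high']:
   cond  days  wind  high  wind_minus_high  scaled
0  rain     8    84    42               42     336
1   sun    26    91    25               66    1716
Finally, sum of column 'scaled' = 2052.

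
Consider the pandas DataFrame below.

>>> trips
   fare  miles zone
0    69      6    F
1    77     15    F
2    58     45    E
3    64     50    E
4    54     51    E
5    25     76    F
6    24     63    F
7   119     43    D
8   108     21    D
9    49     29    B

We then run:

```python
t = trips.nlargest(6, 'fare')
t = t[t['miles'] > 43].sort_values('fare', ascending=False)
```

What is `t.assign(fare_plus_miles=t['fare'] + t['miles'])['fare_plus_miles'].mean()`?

108.5

take 6 rows with largest fare:
   fare  miles zone
7   119     43    D
8   108     21    D
1    77     15    F
0    69      6    F
3    64     50    E
2    58     45    E
filter rows where miles > 43:
   fare  miles zone
3    64     50    E
2    58     45    E
sort by fare descending:
   fare  miles zone
3    64     50    E
2    58     45    E
add column fare_plus_miles = t['fare'] + t['miles']:
   fare  miles zone  fare_plus_miles
3    64     50    E              114
2    58     45    E              103
Hence 108.5.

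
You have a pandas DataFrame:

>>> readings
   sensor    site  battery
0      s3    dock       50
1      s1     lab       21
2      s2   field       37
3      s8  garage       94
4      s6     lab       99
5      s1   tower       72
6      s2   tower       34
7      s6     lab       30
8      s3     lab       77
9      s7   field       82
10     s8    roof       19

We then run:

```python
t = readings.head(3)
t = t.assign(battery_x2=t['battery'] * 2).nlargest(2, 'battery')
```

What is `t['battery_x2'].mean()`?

87.0

take first 3 rows:
  sensor   site  battery
0     s3   dock       50
1     s1    lab       21
2     s2  field       37
add column battery_x2 = t['battery'] * 2:
  sensor   site  battery  battery_x2
0     s3   dock       50         100
1     s1    lab       21          42
2     s2  field       37          74
take 2 rows with largest battery:
  sensor   site  battery  battery_x2
0     s3   dock       50         100
2     s2  field       37          74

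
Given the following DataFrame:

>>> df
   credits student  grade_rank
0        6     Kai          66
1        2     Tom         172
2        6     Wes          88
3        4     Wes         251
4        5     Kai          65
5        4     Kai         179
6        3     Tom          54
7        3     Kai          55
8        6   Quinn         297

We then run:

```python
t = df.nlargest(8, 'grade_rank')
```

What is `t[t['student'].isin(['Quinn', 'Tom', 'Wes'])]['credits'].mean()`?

take 8 rows with largest grade_rank:
   credits student  grade_rank
8        6   Quinn         297
3        4     Wes         251
5        4     Kai         179
1        2     Tom         172
2        6     Wes          88
0        6     Kai          66
4        5     Kai          65
7        3     Kai          55
filter rows where student in ['Quinn', 'Tom', 'Wes']:
   credits student  grade_rank
8        6   Quinn         297
3        4     Wes         251
1        2     Tom         172
2        6     Wes          88
mean of column 'credits' → 4.5

4.5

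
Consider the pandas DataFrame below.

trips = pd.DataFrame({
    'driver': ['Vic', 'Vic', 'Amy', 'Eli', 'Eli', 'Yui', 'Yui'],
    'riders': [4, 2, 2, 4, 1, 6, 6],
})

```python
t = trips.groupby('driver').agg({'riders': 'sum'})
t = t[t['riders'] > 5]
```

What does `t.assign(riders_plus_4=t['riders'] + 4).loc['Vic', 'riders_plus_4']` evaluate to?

10

group by driver, sum of riders:
        riders
driver        
Amy          2
Eli          5
Vic          6
Yui         12
filter rows where riders > 5:
        riders
driver        
Vic          6
Yui         12
add column riders_plus_4 = t['riders'] + 4:
        riders  riders_plus_4
driver                       
Vic          6             10
Yui         12             16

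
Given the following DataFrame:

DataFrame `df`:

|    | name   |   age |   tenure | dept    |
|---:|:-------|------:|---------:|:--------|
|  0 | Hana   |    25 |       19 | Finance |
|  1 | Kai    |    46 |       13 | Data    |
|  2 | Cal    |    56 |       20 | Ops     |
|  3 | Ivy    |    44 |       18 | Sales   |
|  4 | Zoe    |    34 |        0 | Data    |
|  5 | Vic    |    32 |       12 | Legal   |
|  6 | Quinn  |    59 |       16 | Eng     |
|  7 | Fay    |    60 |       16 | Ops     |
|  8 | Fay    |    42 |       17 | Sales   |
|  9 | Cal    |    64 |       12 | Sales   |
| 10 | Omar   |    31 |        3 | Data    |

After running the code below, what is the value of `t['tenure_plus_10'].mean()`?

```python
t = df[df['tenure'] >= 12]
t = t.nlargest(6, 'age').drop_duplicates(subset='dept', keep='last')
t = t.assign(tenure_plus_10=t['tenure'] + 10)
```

26.75

filter rows where tenure >= 12:
    name  age  tenure     dept
0   Hana   25      19  Finance
1    Kai   46      13     Data
2    Cal   56      20      Ops
3    Ivy   44      18    Sales
5    Vic   32      12    Legal
6  Quinn   59      16      Eng
7    Fay   60      16      Ops
8    Fay   42      17    Sales
9    Cal   64      12    Sales
take 6 rows with largest age:
    name  age  tenure   dept
9    Cal   64      12  Sales
7    Fay   60      16    Ops
6  Quinn   59      16    Eng
2    Cal   56      20    Ops
1    Kai   46      13   Data
3    Ivy   44      18  Sales
drop duplicate dept (keep=last):
    name  age  tenure   dept
6  Quinn   59      16    Eng
2    Cal   56      20    Ops
1    Kai   46      13   Data
3    Ivy   44      18  Sales
add column tenure_plus_10 = t['tenure'] + 10:
    name  age  tenure   dept  tenure_plus_10
6  Quinn   59      16    Eng              26
2    Cal   56      20    Ops              30
1    Kai   46      13   Data              23
3    Ivy   44      18  Sales              28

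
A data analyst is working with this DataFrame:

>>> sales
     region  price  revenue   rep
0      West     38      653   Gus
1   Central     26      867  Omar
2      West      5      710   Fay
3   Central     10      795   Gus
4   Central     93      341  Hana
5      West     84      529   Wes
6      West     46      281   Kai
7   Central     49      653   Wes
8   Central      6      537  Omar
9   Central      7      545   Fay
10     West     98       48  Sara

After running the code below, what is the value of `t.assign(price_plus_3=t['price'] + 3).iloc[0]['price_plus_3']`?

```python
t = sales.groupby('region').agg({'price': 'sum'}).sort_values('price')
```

group by region, sum of price:
         price
region        
Central    191
West       271
sort by price:
         price
region        
Central    191
West       271
add column price_plus_3 = t['price'] + 3:
         price  price_plus_3
region                      
Central    191           194
West       271           274

194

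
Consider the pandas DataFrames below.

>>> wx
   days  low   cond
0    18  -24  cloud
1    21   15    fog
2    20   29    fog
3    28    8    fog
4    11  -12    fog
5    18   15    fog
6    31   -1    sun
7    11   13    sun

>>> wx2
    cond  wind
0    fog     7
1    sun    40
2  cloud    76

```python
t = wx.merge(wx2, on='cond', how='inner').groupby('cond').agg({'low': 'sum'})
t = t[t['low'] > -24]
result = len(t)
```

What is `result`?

2

merge on 'cond' (how='inner') → 8 rows:
   days  low   cond  wind
0    18  -24  cloud    76
1    21   15    fog     7
2    20   29    fog     7
3    28    8    fog     7
4    11  -12    fog     7
5    18   15    fog     7
6    31   -1    sun    40
7    11   13    sun    40
group by cond, sum of low:
       low
cond      
cloud  -24
fog     55
sun     12
filter rows where low > -24:
      low
cond     
fog    55
sun    12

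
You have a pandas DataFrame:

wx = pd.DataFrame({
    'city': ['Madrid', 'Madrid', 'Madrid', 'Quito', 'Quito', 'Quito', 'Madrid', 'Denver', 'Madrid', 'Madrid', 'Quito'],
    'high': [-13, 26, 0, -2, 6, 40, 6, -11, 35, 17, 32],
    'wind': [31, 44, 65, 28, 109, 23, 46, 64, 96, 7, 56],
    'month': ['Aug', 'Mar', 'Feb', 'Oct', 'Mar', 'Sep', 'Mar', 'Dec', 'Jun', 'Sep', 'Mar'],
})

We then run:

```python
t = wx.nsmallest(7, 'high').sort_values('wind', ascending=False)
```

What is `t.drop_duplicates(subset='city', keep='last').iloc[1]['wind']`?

28

take 7 rows with smallest high:
     city  high  wind month
0  Madrid   -13    31   Aug
7  Denver   -11    64   Dec
3   Quito    -2    28   Oct
2  Madrid     0    65   Feb
4   Quito     6   109   Mar
6  Madrid     6    46   Mar
9  Madrid    17     7   Sep
sort by wind descending:
     city  high  wind month
4   Quito     6   109   Mar
2  Madrid     0    65   Feb
7  Denver   -11    64   Dec
6  Madrid     6    46   Mar
0  Madrid   -13    31   Aug
3   Quito    -2    28   Oct
9  Madrid    17     7   Sep
drop duplicate city (keep=last):
     city  high  wind month
7  Denver   -11    64   Dec
3   Quito    -2    28   Oct
9  Madrid    17     7   Sep
Hence 28.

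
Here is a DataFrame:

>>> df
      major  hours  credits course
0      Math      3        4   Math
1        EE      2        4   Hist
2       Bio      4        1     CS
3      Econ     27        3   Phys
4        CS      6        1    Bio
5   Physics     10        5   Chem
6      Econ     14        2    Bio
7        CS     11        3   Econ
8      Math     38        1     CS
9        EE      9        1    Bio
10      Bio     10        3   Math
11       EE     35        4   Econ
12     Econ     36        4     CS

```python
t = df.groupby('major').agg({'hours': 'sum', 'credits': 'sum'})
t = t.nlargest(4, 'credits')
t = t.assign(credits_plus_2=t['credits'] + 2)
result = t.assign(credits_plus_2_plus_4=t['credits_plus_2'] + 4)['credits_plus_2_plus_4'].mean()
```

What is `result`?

13.0

group by major: sum(hours), sum(credits):
         hours  credits
major                  
Bio         14        4
CS          17        4
EE          46        9
Econ        77        9
Math        41        5
Physics     10        5
take 4 rows with largest credits:
         hours  credits
major                  
EE          46        9
Econ        77        9
Math        41        5
Physics     10        5
add column credits_plus_2 = t['credits'] + 2:
         hours  credits  credits_plus_2
major                                  
EE          46        9              11
Econ        77        9              11
Math        41        5               7
Physics     10        5               7
add column credits_plus_2_plus_4 = t['credits_plus_2'] + 4:
         hours  credits  credits_plus_2  credits_plus_2_plus_4
major                                                         
EE          46        9              11                     15
Econ        77        9              11                     15
Math        41        5               7                     11
Physics     10        5               7                     11
Taking the mean of column 'credits_plus_2_plus_4' gives 13.0.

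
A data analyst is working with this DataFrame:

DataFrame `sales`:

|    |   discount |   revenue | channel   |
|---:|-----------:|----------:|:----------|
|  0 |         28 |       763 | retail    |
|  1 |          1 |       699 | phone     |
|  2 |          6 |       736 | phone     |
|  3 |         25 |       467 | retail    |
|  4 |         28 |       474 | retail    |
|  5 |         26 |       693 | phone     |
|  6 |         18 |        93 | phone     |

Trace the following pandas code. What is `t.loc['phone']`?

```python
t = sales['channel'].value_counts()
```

value_counts of channel:
channel
phone     4
retail    3
Name: count, dtype: int64
So loc['phone'] = 4.

4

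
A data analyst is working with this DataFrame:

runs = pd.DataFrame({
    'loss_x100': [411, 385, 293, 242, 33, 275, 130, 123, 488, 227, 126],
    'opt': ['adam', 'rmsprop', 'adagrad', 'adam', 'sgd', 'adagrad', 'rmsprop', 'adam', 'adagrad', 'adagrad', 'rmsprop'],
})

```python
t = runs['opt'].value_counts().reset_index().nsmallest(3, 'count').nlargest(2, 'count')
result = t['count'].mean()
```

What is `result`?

3.0

value_counts of opt:
opt
adagrad    4
adam       3
rmsprop    3
sgd        1
Name: count, dtype: int64
reset_index():
       opt  count
0  adagrad      4
1     adam      3
2  rmsprop      3
3      sgd      1
take 3 rows with smallest count:
       opt  count
3      sgd      1
1     adam      3
2  rmsprop      3
take 2 rows with largest count:
       opt  count
1     adam      3
2  rmsprop      3
The mean of column 'count' is 3.0.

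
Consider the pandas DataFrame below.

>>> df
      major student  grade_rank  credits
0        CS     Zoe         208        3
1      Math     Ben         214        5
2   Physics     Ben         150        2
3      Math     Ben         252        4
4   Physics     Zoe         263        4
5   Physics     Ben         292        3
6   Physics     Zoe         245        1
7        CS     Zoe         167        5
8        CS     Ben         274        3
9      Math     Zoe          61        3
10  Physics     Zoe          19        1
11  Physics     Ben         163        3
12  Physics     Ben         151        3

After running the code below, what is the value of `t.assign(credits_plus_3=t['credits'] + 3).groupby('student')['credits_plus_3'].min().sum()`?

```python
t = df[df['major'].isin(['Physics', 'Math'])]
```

filter rows where major in ['Physics', 'Math']:
      major student  grade_rank  credits
1      Math     Ben         214        5
2   Physics     Ben         150        2
3      Math     Ben         252        4
4   Physics     Zoe         263        4
5   Physics     Ben         292        3
6   Physics     Zoe         245        1
9      Math     Zoe          61        3
10  Physics     Zoe          19        1
11  Physics     Ben         163        3
12  Physics     Ben         151        3
add column credits_plus_3 = t['credits'] + 3:
      major student  grade_rank  credits  credits_plus_3
1      Math     Ben         214        5               8
2   Physics     Ben         150        2               5
3      Math     Ben         252        4               7
4   Physics     Zoe         263        4               7
5   Physics     Ben         292        3               6
6   Physics     Zoe         245        1               4
9      Math     Zoe          61        3               6
10  Physics     Zoe          19        1               4
11  Physics     Ben         163        3               6
12  Physics     Ben         151        3               6
group by student, min of credits_plus_3:
student
Ben    5
Zoe    4
Name: credits_plus_3, dtype: int64

9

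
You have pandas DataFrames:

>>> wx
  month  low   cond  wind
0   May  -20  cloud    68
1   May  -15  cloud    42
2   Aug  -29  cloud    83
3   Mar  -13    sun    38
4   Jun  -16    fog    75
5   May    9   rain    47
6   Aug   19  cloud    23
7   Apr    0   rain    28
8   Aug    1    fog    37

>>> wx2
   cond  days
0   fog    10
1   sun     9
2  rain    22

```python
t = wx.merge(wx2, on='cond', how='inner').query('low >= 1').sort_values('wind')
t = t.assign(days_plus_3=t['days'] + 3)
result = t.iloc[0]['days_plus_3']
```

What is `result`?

13

merge on 'cond' (how='inner') → 5 rows:
  month  low  cond  wind  days
0   Mar  -13   sun    38     9
1   Jun  -16   fog    75    10
2   May    9  rain    47    22
3   Apr    0  rain    28    22
4   Aug    1   fog    37    10
filter rows where low >= 1:
  month  low  cond  wind  days
2   May    9  rain    47    22
4   Aug    1   fog    37    10
sort by wind:
  month  low  cond  wind  days
4   Aug    1   fog    37    10
2   May    9  rain    47    22
add column days_plus_3 = t['days'] + 3:
  month  low  cond  wind  days  days_plus_3
4   Aug    1   fog    37    10           13
2   May    9  rain    47    22           25
value at position 0, column 'days_plus_3' → 13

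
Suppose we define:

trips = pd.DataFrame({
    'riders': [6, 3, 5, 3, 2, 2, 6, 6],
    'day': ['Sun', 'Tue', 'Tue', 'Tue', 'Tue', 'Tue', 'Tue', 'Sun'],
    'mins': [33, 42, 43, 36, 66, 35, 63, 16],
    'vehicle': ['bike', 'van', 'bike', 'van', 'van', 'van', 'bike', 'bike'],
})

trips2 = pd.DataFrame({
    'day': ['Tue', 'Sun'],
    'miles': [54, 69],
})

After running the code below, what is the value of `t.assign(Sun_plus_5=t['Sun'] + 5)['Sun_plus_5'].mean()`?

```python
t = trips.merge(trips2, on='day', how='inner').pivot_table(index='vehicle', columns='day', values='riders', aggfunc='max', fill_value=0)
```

8.0

merge on 'day' (how='inner') → 8 rows:
   riders  day  mins vehicle  miles
0       6  Sun    33    bike     69
1       3  Tue    42     van     54
2       5  Tue    43    bike     54
3       3  Tue    36     van     54
4       2  Tue    66     van     54
5       2  Tue    35     van     54
6       6  Tue    63    bike     54
7       6  Sun    16    bike     69
pivot: rows=vehicle, cols=day, max(riders):
day      Sun  Tue
vehicle          
bike       6    6
van        0    3
add column Sun_plus_5 = t['Sun'] + 5:
day      Sun  Tue  Sun_plus_5
vehicle                      
bike       6    6          11
van        0    3           5
The mean of column 'Sun_plus_5' is 8.0.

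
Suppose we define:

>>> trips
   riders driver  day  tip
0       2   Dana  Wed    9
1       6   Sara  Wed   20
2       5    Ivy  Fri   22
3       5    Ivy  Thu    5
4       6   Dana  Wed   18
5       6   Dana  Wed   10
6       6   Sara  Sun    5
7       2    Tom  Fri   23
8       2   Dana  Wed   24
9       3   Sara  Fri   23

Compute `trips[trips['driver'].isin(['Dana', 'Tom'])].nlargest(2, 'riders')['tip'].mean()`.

filter rows where driver in ['Dana', 'Tom']:
   riders driver  day  tip
0       2   Dana  Wed    9
4       6   Dana  Wed   18
5       6   Dana  Wed   10
7       2    Tom  Fri   23
8       2   Dana  Wed   24
take 2 rows with largest riders:
   riders driver  day  tip
4       6   Dana  Wed   18
5       6   Dana  Wed   10

14.0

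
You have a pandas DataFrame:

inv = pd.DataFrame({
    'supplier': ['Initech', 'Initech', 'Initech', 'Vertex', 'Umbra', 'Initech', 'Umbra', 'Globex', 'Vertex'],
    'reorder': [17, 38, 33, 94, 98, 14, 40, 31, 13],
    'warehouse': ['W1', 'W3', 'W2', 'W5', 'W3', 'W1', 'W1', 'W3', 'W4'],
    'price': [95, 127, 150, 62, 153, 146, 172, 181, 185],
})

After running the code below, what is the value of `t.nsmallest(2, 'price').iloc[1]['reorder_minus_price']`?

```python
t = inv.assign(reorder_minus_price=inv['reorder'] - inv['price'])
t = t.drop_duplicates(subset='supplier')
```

add column reorder_minus_price = inv['reorder'] - inv['price']:
  supplier  reorder warehouse  price  reorder_minus_price
0  Initech       17        W1     95                  -78
1  Initech       38        W3    127                  -89
2  Initech       33        W2    150                 -117
3   Vertex       94        W5     62                   32
4    Umbra       98        W3    153                  -55
5  Initech       14        W1    146                 -132
6    Umbra       40        W1    172                 -132
7   Globex       31        W3    181                 -150
8   Vertex       13        W4    185                 -172
drop duplicate supplier (keep=first):
  supplier  reorder warehouse  price  reorder_minus_price
0  Initech       17        W1     95                  -78
3   Vertex       94        W5     62                   32
4    Umbra       98        W3    153                  -55
7   Globex       31        W3    181                 -150
take 2 rows with smallest price:
  supplier  reorder warehouse  price  reorder_minus_price
3   Vertex       94        W5     62                   32
0  Initech       17        W1     95                  -78
Hence -78.

-78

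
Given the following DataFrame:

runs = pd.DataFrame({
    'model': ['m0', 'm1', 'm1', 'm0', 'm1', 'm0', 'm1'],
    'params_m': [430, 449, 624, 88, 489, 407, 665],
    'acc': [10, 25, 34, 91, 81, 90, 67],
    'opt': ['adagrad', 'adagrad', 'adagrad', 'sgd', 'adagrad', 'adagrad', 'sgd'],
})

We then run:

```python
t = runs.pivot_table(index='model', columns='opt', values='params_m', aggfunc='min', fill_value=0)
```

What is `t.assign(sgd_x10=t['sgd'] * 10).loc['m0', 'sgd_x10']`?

pivot: rows=model, cols=opt, min(params_m):
opt    adagrad  sgd
model              
m0         407   88
m1         449  665
add column sgd_x10 = t['sgd'] * 10:
opt    adagrad  sgd  sgd_x10
model                       
m0         407   88      880
m1         449  665     6650

880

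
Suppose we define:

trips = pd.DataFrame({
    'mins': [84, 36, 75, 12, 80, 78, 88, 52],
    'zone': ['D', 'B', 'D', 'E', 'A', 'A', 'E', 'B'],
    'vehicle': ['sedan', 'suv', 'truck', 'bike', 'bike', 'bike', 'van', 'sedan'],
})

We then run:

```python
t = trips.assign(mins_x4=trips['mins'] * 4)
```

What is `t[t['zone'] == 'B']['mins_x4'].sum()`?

add column mins_x4 = trips['mins'] * 4:
   mins zone vehicle  mins_x4
0    84    D   sedan      336
1    36    B     suv      144
2    75    D   truck      300
3    12    E    bike       48
4    80    A    bike      320
5    78    A    bike      312
6    88    E     van      352
7    52    B   sedan      208
filter rows where zone == 'B':
   mins zone vehicle  mins_x4
1    36    B     suv      144
7    52    B   sedan      208
Hence 352.

352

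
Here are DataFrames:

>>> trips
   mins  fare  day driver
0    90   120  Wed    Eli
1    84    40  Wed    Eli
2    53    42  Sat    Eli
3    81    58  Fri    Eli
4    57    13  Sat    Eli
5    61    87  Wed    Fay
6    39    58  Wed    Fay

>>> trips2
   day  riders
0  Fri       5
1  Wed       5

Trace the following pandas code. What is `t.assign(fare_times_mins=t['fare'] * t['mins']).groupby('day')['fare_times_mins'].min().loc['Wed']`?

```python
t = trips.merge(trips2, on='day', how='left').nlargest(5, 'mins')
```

merge on 'day' (how='left') → 7 rows:
   mins  fare  day driver  riders
0    90   120  Wed    Eli     5.0
1    84    40  Wed    Eli     5.0
2    53    42  Sat    Eli     NaN
3    81    58  Fri    Eli     5.0
4    57    13  Sat    Eli     NaN
5    61    87  Wed    Fay     5.0
6    39    58  Wed    Fay     5.0
take 5 rows with largest mins:
   mins  fare  day driver  riders
0    90   120  Wed    Eli     5.0
1    84    40  Wed    Eli     5.0
3    81    58  Fri    Eli     5.0
5    61    87  Wed    Fay     5.0
4    57    13  Sat    Eli     NaN
add column fare_times_mins = t['fare'] * t['mins']:
   mins  fare  day driver  riders  fare_times_mins
0    90   120  Wed    Eli     5.0            10800
1    84    40  Wed    Eli     5.0             3360
3    81    58  Fri    Eli     5.0             4698
5    61    87  Wed    Fay     5.0             5307
4    57    13  Sat    Eli     NaN              741
group by day, min of fare_times_mins:
day
Fri    4698
Sat     741
Wed    3360
Name: fare_times_mins, dtype: int64
Hence 3360.

3360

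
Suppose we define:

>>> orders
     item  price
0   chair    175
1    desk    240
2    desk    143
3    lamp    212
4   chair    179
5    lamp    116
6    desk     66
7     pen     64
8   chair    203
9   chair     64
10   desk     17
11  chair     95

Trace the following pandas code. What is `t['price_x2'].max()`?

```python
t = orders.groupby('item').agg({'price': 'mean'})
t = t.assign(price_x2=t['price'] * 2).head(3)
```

group by item, mean of price:
       price
item        
chair  143.2
desk   116.5
lamp   164.0
pen     64.0
add column price_x2 = t['price'] * 2:
       price  price_x2
item                  
chair  143.2     286.4
desk   116.5     233.0
lamp   164.0     328.0
pen     64.0     128.0
take first 3 rows:
       price  price_x2
item                  
chair  143.2     286.4
desk   116.5     233.0
lamp   164.0     328.0

328.0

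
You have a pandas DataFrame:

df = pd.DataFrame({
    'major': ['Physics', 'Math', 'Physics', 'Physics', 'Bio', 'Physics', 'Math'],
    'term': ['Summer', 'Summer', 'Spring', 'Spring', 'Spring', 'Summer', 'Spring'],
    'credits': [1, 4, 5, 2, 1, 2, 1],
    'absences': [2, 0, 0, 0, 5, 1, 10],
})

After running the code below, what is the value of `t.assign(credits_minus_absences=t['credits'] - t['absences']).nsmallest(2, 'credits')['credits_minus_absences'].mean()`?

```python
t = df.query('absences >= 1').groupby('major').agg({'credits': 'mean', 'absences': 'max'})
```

-6.5

filter rows where absences >= 1:
     major    term  credits  absences
0  Physics  Summer        1         2
4      Bio  Spring        1         5
5  Physics  Summer        2         1
6     Math  Spring        1        10
group by major: mean(credits), max(absences):
         credits  absences
major                     
Bio          1.0         5
Math         1.0        10
Physics      1.5         2
add column credits_minus_absences = t['credits'] - t['absences']:
         credits  absences  credits_minus_absences
major                                             
Bio          1.0         5                    -4.0
Math         1.0        10                    -9.0
Physics      1.5         2                    -0.5
take 2 rows with smallest credits:
       credits  absences  credits_minus_absences
major                                           
Bio        1.0         5                    -4.0
Math       1.0        10                    -9.0
Then the mean of column 'credits_minus_absences': -6.5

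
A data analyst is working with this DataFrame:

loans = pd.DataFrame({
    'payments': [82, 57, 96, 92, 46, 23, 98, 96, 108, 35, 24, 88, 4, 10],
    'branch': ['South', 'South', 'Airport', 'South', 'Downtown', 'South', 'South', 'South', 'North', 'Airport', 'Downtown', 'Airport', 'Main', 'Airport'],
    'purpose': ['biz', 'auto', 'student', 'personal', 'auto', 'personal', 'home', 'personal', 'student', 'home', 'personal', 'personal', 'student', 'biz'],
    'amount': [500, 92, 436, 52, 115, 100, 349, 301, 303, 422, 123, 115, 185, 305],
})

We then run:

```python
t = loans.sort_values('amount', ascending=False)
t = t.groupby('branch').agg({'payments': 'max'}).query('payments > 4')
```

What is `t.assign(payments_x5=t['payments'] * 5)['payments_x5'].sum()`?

sort by amount descending:
    payments    branch   purpose  amount
0         82     South       biz     500
2         96   Airport   student     436
9         35   Airport      home     422
6         98     South      home     349
13        10   Airport       biz     305
8        108     North   student     303
7         96     South  personal     301
12         4      Main   student     185
10        24  Downtown  personal     123
4         46  Downtown      auto     115
11        88   Airport  personal     115
5         23     South  personal     100
1         57     South      auto      92
3         92     South  personal      52
group by branch, max of payments:
          payments
branch            
Airport         96
Downtown        46
Main             4
North          108
South           98
filter rows where payments > 4:
          payments
branch            
Airport         96
Downtown        46
North          108
South           98
add column payments_x5 = t['payments'] * 5:
          payments  payments_x5
branch                         
Airport         96          480
Downtown        46          230
North          108          540
South           98          490
The sum of column 'payments_x5' is 1740.

1740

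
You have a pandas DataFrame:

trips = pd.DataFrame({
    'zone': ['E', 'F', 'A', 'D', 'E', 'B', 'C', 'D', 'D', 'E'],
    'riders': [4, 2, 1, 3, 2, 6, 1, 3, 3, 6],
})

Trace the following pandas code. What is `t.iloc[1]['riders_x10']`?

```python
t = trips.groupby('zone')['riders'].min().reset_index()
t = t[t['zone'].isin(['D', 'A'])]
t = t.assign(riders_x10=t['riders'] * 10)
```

group by zone, min of riders:
zone
A    1
B    6
C    1
D    3
E    2
F    2
Name: riders, dtype: int64
reset_index():
  zone  riders
0    A       1
1    B       6
2    C       1
3    D       3
4    E       2
5    F       2
filter rows where zone in ['D', 'A']:
  zone  riders
0    A       1
3    D       3
add column riders_x10 = t['riders'] * 10:
  zone  riders  riders_x10
0    A       1          10
3    D       3          30
Finally, value at position 1, column 'riders_x10' = 30.

30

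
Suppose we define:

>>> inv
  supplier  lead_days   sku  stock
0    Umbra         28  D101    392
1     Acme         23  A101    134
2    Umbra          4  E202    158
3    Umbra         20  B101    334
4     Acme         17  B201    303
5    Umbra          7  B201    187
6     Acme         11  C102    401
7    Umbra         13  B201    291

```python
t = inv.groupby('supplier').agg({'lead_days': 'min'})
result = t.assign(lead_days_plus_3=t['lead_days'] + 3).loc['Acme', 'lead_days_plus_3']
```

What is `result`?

group by supplier, min of lead_days:
          lead_days
supplier           
Acme             11
Umbra             4
add column lead_days_plus_3 = t['lead_days'] + 3:
          lead_days  lead_days_plus_3
supplier                             
Acme             11                14
Umbra             4                 7
So loc['Acme', 'lead_days_plus_3'] = 14.

14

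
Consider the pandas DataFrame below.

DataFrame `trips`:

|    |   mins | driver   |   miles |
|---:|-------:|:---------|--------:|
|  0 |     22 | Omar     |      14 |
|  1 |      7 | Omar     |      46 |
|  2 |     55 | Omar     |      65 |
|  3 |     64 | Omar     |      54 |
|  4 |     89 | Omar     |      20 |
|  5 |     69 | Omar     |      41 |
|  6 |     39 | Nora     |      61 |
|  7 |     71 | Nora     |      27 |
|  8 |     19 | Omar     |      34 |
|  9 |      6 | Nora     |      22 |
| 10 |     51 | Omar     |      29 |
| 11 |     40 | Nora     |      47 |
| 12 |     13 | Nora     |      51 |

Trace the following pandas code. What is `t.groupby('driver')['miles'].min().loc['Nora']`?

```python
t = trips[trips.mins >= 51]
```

filter rows where mins >= 51:
    mins driver  miles
2     55   Omar     65
3     64   Omar     54
4     89   Omar     20
5     69   Omar     41
7     71   Nora     27
10    51   Omar     29
group by driver, min of miles:
driver
Nora    27
Omar    20
Name: miles, dtype: int64
value at index 'Nora' → 27

27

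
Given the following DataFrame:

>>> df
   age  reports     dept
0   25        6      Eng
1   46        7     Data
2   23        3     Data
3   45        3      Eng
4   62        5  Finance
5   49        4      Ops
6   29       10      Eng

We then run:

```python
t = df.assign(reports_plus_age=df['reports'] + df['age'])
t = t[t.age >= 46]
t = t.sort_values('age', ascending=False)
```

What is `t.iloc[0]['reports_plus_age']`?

67

add column reports_plus_age = df['reports'] + df['age']:
   age  reports     dept  reports_plus_age
0   25        6      Eng                31
1   46        7     Data                53
2   23        3     Data                26
3   45        3      Eng                48
4   62        5  Finance                67
5   49        4      Ops                53
6   29       10      Eng                39
filter rows where age >= 46:
   age  reports     dept  reports_plus_age
1   46        7     Data                53
4   62        5  Finance                67
5   49        4      Ops                53
sort by age descending:
   age  reports     dept  reports_plus_age
4   62        5  Finance                67
5   49        4      Ops                53
1   46        7     Data                53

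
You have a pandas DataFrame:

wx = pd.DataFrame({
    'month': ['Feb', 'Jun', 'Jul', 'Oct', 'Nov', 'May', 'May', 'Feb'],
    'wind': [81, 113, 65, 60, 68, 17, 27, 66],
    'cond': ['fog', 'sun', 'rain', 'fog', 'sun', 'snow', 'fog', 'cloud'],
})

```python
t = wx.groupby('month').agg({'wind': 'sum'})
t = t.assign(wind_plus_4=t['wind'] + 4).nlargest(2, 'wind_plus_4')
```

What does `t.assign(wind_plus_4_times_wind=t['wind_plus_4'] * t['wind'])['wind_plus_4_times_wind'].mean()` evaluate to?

group by month, sum of wind:
       wind
month      
Feb     147
Jul      65
Jun     113
May      44
Nov      68
Oct      60
add column wind_plus_4 = t['wind'] + 4:
       wind  wind_plus_4
month                   
Feb     147          151
Jul      65           69
Jun     113          117
May      44           48
Nov      68           72
Oct      60           64
take 2 rows with largest wind_plus_4:
       wind  wind_plus_4
month                   
Feb     147          151
Jun     113          117
add column wind_plus_4_times_wind = t['wind_plus_4'] * t['wind']:
       wind  wind_plus_4  wind_plus_4_times_wind
month                                           
Feb     147          151                   22197
Jun     113          117                   13221
So mean() = 17709.0.

17709.0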